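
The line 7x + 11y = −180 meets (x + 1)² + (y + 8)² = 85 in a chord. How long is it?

√170

Centre (−1, −8), r² = 85. Perpendicular distance d from centre to line = |85| / √170 = 85/√170.
Chord = 2√(r² − d²) = 2·√(85/2) = √170.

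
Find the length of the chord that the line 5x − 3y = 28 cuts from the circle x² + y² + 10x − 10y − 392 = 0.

6√34

The distance from (−5, 5) to the line is 68/√34, and r² = 442.
Half the chord is √(r² − d²) = √(306), so the full chord is 6√34.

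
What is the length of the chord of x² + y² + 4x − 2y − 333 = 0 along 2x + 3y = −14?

Substitute y = (−14 − 2x)/3:
13x² + 104x − 2717 = 0  ⟹  x² + 8x − 209 = 0
x = 11 or x = −19, giving (11, −12) and (−19, 8).
Chord length = distance between (11, −12) and (−19, 8) = √1300 = 10√13.

10√13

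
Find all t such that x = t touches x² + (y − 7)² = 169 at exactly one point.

t = −13 or t = 13

The line touches the circle iff its distance from (0, 7) is 13:
|1·0 + 0·7 − t| / √1 = 13
|t| = 13, so t = 13 or t = −13.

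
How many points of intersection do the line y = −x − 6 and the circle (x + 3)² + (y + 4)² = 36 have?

Substituting the line into the circle gives 2x² + 10x − 23 = 0.
Δ = 100 − (−184) = 284.
Two real roots: the line is a secant.

2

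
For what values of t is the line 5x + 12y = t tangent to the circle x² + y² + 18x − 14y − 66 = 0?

t = −143 or t = 221

The line touches the circle iff its distance from (−9, 7) is 14:
|5·(−9) + 12·7 − t| / √169 = 14
|t − (39)| = 14·13, so t = 221 or t = −143.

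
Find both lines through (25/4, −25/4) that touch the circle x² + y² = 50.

Write the tangent as mx − y + (−25/4 − m·(25/4)) = 0 and set its distance from the centre to 5√2:
[m·(−25/4) − (25/4)]² = 50(m² + 1)
7m² − 50m + 7 = 0, so m = 7 or m = 1/7.
Through (25/4, −25/4) these give 7x − y = 50 and x − 7y = 50.

7x − y = 50 and x − 7y = 50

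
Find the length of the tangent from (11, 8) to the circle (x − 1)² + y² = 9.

√155

Centre (1, 0), r² = 9. |PO|² = (10)² + (8)² = 164.
Power of the point: PT² = |PO|² − r² = 155, so PT = √155.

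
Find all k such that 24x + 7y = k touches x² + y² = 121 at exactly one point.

Tangency holds when the distance from the centre (0, 0) to the line equals the radius 11:
|24·0 + 7·0 − k| / √625 = 11
|k| = 11·25, so k = 275 or k = −275.

k = −275 or k = 275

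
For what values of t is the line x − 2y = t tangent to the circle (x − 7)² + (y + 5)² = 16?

The line touches the circle iff its distance from (7, −5) is 4:
|1·7 − 2·(−5) − t| / √5 = 4
|t − (17)| = 4√5.

t = 17 ± 4√5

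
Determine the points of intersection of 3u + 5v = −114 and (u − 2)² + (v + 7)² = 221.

From the line, v = (−114 − 3u)/5. Substituting:
34u² + 374u + 816 = 0  ⟹  u² + 11u + 24 = 0
u = −3 or u = −8, giving (−3, −21) and (−8, −18).

(−8, −18) and (−3, −21)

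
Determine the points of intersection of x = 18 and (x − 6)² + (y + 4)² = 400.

(18, −20) and (18, 12)

The line gives x = 18. Substituting into the circle:
y² + 8y − 240 = 0
y = 12 or y = −20, giving (18, 12) and (18, −20).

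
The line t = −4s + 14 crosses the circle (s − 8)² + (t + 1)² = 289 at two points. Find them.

Substitute t = −4s + 14:
17s² − 136s = 0  ⟹  s² − 8s = 0
s = 8 or s = 0, giving (8, −18) and (0, 14).

(0, 14) and (8, −18)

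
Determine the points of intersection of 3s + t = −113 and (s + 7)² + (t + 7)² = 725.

Substitute t = −3s − 113:
10s² + 650s + 10560 = 0  ⟹  s² + 65s + 1056 = 0
s = −32 or s = −33, giving (−32, −17) and (−33, −14).

(−33, −14) and (−32, −17)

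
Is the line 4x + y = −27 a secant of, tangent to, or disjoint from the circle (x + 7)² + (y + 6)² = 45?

d² = (4·(−7) + 1·(−6) − (−27))²/17 = 49/17; r² = 45.
Since d² < r², the line cuts the circle twice.

secant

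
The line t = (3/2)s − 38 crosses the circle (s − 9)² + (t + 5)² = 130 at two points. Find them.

(16, −14) and (20, −8)

From the line, t = (−76 + 3s)/2. Substituting:
13s² − 468s + 4160 = 0  ⟹  s² − 36s + 320 = 0
s = 20 or s = 16, giving (20, −8) and (16, −14).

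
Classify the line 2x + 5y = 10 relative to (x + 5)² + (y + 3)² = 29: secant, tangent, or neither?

neither

Substituting the line into the circle gives 29x² + 150x + 525 = 0.
Δ = 22500 − 60900 = −38400.
No real roots: the line does not meet the circle.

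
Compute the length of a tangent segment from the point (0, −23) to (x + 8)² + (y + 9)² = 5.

The centre is (−8, −9) and r = √5. The square of the distance from P to the centre is 64 + 196 = 260.
The tangent meets the radius at right angles, so tangent² = |PO|² − r² = 260 − 5 = 255.

√255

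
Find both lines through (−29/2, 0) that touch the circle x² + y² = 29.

A line y − (0) = m(x − (−29/2)) is tangent when its distance from (0, 0) is √29:
[m·(29/2) − (0)]² = 29(m² + 1)
25m² − 4 = 0, so m = 2/5 or m = −2/5.
Through (−29/2, 0) these give 2x − 5y = −29 and 2x + 5y = −29.

2x − 5y = −29 and 2x + 5y = −29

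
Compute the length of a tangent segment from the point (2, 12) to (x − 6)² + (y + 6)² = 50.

Centre (6, −6), r² = 50. |PO|² = (−4)² + (18)² = 340.
By the tangent–radius right angle, tangent length = √(|PO|² − r²) = √290.

√290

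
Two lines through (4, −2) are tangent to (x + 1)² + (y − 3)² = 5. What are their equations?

Let a tangent through (4, −2) have slope m. Its distance from (−1, 3) must equal √5:
[m·(−5) − (5)]² = 5(m² + 1)
2m² + 5m + 2 = 0, so m = −2 or m = −1/2.
With m = −2: 2x + y = 6. With m = −1/2: x + 2y = 0.

2x + y = 6 and x + 2y = 0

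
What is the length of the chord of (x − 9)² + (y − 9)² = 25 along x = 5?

The line gives x = 5. Substituting into the circle:
y² − 18y + 72 = 0
y = 12 or y = 6, giving (5, 12) and (5, 6).
|(5, 12) − (5, 6)| = √((0)² + (6)²) = 6.

6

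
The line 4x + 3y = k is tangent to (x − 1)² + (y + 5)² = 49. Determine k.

For a tangent, require d(centre, line) = r = 7.
|4·1 + 3·(−5) − k| / √25 = 7
|k − (−11)| = 7·5, so k = 24 or k = −46.

k = −46 or k = 24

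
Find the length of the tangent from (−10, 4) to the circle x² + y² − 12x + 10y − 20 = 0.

16

The centre is (6, −5) and r = 9. The square of the distance from P to the centre is 256 + 81 = 337.
Power of the point: PT² = |PO|² − r² = 256, so PT = 16.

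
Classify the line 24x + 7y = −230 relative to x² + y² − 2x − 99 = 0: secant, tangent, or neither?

neither

Substituting the line into the circle gives 625x² + 10942x + 48049 = 0.
Δ = 119727364 − 120122500 = −395136.
No real roots: the line does not meet the circle.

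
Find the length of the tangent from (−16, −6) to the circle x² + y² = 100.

8√3

With centre O = (0, 0), |OP|² = 292 and r² = 100.
Power of the point: PT² = |PO|² − r² = 192, so PT = 8√3.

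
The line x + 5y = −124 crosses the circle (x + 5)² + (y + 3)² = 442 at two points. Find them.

Substitute y = (−124 − x)/5:
26x² + 468x + 1456 = 0  ⟹  x² + 18x + 56 = 0
x = −4 or x = −14, giving (−4, −24) and (−14, −22).

(−14, −22) and (−4, −24)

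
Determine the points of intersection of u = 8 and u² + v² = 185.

The line gives u = 8. Substituting into the circle:
v² − 121 = 0
v = 11 or v = −11, giving (8, 11) and (8, −11).

(8, −11) and (8, 11)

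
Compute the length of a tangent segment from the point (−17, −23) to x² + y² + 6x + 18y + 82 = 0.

8√6

Centre (−3, −9), r² = 8. |PO|² = (−14)² + (−14)² = 392.
By the tangent–radius right angle, tangent length = √(|PO|² − r²) = √384 = 8√6.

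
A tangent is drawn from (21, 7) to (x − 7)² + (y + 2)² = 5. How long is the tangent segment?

With centre O = (7, −2), |OP|² = 277 and r² = 5.
Power of the point: PT² = |PO|² − r² = 272, so PT = 4√17.

4√17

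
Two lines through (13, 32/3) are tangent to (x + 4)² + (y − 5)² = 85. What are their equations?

2x + 9y = 122 and 7x − 6y = 27

Write the tangent as mx − y + (32/3 − m·(13)) = 0 and set its distance from the centre to √85:
[m·(−17) − (−17/3)]² = 85(m² + 1)
54m² − 51m − 14 = 0, so m = −2/9 or m = 7/6.
Through (13, 32/3) these give 2x + 9y = 122 and 7x − 6y = 27.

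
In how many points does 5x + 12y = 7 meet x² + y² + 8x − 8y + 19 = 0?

2

Centre (−4, 4), r² = 13. Distance² from centre to line = (21)²/169 = 441/169.
Since d² < r², the line cuts the circle twice.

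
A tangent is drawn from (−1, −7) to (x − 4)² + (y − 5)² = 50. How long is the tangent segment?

Centre (4, 5), r² = 50. |PO|² = (−5)² + (−12)² = 169.
By the tangent–radius right angle, tangent length = √(|PO|² − r²) = √119.

√119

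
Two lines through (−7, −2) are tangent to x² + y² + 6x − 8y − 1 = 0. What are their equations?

Let a tangent through (−7, −2) have slope m. Its distance from (−3, 4) must equal √26:
[m·(4) − (6)]² = 26(m² + 1)
5m² + 24m − 5 = 0, so m = −5 or m = 1/5.
Through (−7, −2) these give 5x + y = −37 and x − 5y = 3.

5x + y = −37 and x − 5y = 3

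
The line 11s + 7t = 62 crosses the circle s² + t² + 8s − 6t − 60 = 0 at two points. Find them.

Substitute t = (62 − 11s)/7:
170s² − 510s − 1700 = 0  ⟹  s² − 3s − 10 = 0
s = 5 or s = −2, giving (5, 1) and (−2, 12).

(−2, 12) and (5, 1)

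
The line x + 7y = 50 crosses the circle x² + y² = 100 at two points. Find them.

(−6, 8) and (8, 6)

From the line, y = (50 − x)/7. Substituting:
50x² − 100x − 2400 = 0  ⟹  x² − 2x − 48 = 0
x = 8 or x = −6, giving (8, 6) and (−6, 8).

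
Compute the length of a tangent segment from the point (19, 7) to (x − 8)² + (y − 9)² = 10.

√115

The centre is (8, 9) and r = √10. The square of the distance from P to the centre is 121 + 4 = 125.
The tangent meets the radius at right angles, so tangent² = |PO|² − r² = 125 − 10 = 115.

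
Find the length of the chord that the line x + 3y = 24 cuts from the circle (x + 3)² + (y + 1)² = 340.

10√10

The distance from (−3, −1) to the line is 30/√10, and r² = 340.
Chord = 2√(r² − d²) = 2·√(250) = 10√10.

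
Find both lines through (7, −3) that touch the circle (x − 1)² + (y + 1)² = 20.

2x + y = 11 and x − 2y = 13

A line y − (−3) = m(x − (7)) is tangent when its distance from (1, −1) is 2√5:
[m·(−6) − (2)]² = 20(m² + 1)
2m² + 3m − 2 = 0, so m = −2 or m = 1/2.
With m = −2: 2x + y = 11. With m = 1/2: x − 2y = 13.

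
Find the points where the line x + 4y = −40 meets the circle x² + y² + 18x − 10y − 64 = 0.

(−16, −6) and (−8, −8)

From the line, y = (−40 − x)/4. Substituting:
17x² + 408x + 2176 = 0  ⟹  x² + 24x + 128 = 0
x = −8 or x = −16, giving (−8, −8) and (−16, −6).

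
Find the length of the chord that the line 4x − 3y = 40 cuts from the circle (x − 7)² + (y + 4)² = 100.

20

Centre (7, −4), r² = 100. Perpendicular distance d from centre to line = |0| / √25 = 0/√25.
Half the chord is √(r² − d²) = √(100), so the full chord is 20.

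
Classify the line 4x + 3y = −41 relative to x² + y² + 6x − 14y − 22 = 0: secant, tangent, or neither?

neither

Substituting the line into the circle gives 25x² + 550x + 3205 = 0.
Discriminant = (550)² − 4·25·(3205) = −18000 < 0.
No real roots: the line does not meet the circle.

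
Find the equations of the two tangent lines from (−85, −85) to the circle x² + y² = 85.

Let a tangent through (−85, −85) have slope m. Its distance from (0, 0) must equal √85:
(85m − (85))² = 85(m² + 1)
42m² − 85m + 42 = 0, so m = 6/7 or m = 7/6.
Through (−85, −85) these give 6x − 7y = 85 and 7x − 6y = −85.

6x − 7y = 85 and 7x − 6y = −85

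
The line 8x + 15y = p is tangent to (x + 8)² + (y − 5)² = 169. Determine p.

The line touches the circle iff its distance from (−8, 5) is 13:
|8·(−8) + 15·5 − p| / √289 = 13
|p − (11)| = 13·17, so p = 232 or p = −210.

p = −210 or p = 232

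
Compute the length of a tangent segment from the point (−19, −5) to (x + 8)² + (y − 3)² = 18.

Centre (−8, 3), r² = 18. |PO|² = (−11)² + (−8)² = 185.
The tangent meets the radius at right angles, so tangent² = |PO|² − r² = 185 − 18 = 167.

√167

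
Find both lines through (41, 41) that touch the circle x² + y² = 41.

5x − 4y = 41 and 4x − 5y = −41

A line y − (41) = m(x − (41)) is tangent when its distance from (0, 0) is √41:
(−41m − (−41))² = 41(m² + 1)
20m² − 41m + 20 = 0, so m = 5/4 or m = 4/5.
With m = 5/4: 5x − 4y = 41. With m = 4/5: 4x − 5y = −41.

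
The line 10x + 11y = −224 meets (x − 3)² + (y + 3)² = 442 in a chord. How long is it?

2√221

From the line, y = (−224 − 10x)/11. Substituting:
221x² + 3094x − 15912 = 0  ⟹  x² + 14x − 72 = 0
x = 4 or x = −18, giving (4, −24) and (−18, −4).
Chord length = distance between (4, −24) and (−18, −4) = √884 = 2√221.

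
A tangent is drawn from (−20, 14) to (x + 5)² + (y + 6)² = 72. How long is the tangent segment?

√553

With centre O = (−5, −6), |OP|² = 625 and r² = 72.
Power of the point: PT² = |PO|² − r² = 553, so PT = √553.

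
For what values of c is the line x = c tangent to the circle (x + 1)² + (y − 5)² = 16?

c = −5 or c = 3

The line touches the circle iff its distance from (−1, 5) is 4:
|1·(−1) + 0·5 − c| / √1 = 4
|c − (−1)| = 4, so c = 3 or c = −5.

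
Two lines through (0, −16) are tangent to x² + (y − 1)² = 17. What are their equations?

4x + y = −16 and 4x − y = 16

A line y − (−16) = m(x − (0)) is tangent when its distance from (0, 1) is √17:
(0m − (17))² = 17(m² + 1)
m² − 16 = 0, so m = −4 or m = 4.
Through (0, −16) these give 4x + y = −16 and 4x − y = 16.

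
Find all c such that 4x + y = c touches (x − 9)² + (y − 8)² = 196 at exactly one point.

c = 44 ± 14√17

The line touches the circle iff its distance from (9, 8) is 14:
|4·9 + 1·8 − c| / √17 = 14
|c − (44)| = 14√17.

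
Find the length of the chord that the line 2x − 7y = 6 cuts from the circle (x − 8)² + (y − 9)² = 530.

Centre (8, 9), r² = 530. Perpendicular distance d from centre to line = |−53| / √53 = 53/√53.
Half the chord is √(r² − d²) = √(477), so the full chord is 6√53.

6√53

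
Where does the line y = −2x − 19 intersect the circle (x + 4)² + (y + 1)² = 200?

Substitute y = −2x − 19:
5x² + 80x + 140 = 0  ⟹  x² + 16x + 28 = 0
x = −2 or x = −14, giving (−2, −15) and (−14, 9).

(−14, 9) and (−2, −15)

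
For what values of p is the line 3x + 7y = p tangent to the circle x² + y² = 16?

For a tangent, require d(centre, line) = r = 4.
|3·0 + 7·0 − p| / √58 = 4
|p| = 4√58.

p = ±4√58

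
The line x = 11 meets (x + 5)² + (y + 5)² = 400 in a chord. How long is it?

24

The line gives x = 11. Substituting into the circle:
y² + 10y − 119 = 0
y = 7 or y = −17, giving (11, 7) and (11, −17).
Chord length = distance between (11, 7) and (11, −17) = √576 = 24.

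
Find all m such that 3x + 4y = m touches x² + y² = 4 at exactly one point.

m = −10 or m = 10

Tangency holds when the distance from the centre (0, 0) to the line equals the radius 2:
|3·0 + 4·0 − m| / √25 = 2
|m| = 2·5, so m = 10 or m = −10.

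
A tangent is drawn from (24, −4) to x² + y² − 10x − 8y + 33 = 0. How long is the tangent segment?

With centre O = (5, 4), |OP|² = 425 and r² = 8.
The tangent meets the radius at right angles, so tangent² = |PO|² − r² = 425 − 8 = 417.

√417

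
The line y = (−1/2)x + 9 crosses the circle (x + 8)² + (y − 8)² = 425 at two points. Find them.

From the line, y = (18 − x)/2. Substituting:
5x² + 60x − 1440 = 0  ⟹  x² + 12x − 288 = 0
x = 12 or x = −24, giving (12, 3) and (−24, 21).

(−24, 21) and (12, 3)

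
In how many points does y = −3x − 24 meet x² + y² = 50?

0

Substituting the line into the circle gives 10x² + 144x + 526 = 0.
Discriminant = (144)² − 4·10·(526) = −304 < 0.
No real roots: the line does not meet the circle.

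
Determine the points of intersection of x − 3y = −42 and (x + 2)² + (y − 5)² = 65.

(−6, 12) and (−3, 13)

Express y = (42 + x)/3 and substitute into the circle:
10x² + 90x + 180 = 0  ⟹  x² + 9x + 18 = 0
x = −3 or x = −6, giving (−3, 13) and (−6, 12).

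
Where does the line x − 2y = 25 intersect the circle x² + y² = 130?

(3, −11) and (7, −9)

Substitute y = (−25 + x)/2:
5x² − 50x + 105 = 0  ⟹  x² − 10x + 21 = 0
x = 7 or x = 3, giving (7, −9) and (3, −11).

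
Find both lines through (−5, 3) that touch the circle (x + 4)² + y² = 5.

x + 2y = 1 and 2x − y = −13

Let a tangent through (−5, 3) have slope m. Its distance from (−4, 0) must equal √5:
[m·(1) − (−3)]² = 5(m² + 1)
2m² − 3m − 2 = 0, so m = −1/2 or m = 2.
With m = −1/2: x + 2y = 1. With m = 2: 2x − y = −13.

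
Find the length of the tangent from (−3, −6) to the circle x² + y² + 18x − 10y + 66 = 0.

With centre O = (−9, 5), |OP|² = 157 and r² = 40.
By the tangent–radius right angle, tangent length = √(|PO|² − r²) = √117 = 3√13.

3√13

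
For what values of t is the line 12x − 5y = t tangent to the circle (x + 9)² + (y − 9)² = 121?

Tangency holds when the distance from the centre (−9, 9) to the line equals the radius 11:
|12·(−9) − 5·9 − t| / √169 = 11
|t − (−153)| = 11·13, so t = −10 or t = −296.

t = −296 or t = −10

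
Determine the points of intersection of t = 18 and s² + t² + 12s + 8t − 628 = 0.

(−20, 18) and (8, 18)

Express t = 18 and substitute into the circle:
s² + 12s − 160 = 0
s = 8 or s = −20, giving (8, 18) and (−20, 18).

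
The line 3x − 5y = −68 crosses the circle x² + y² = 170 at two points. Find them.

(−11, 7) and (−1, 13)

Express y = (68 + 3x)/5 and substitute into the circle:
34x² + 408x + 374 = 0  ⟹  x² + 12x + 11 = 0
x = −1 or x = −11, giving (−1, 13) and (−11, 7).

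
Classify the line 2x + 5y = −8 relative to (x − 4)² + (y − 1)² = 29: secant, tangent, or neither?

d² = (2·4 + 5·1 − (−8))²/29 = 441/29; r² = 29.
Since d² < r², the line cuts the circle twice.

secant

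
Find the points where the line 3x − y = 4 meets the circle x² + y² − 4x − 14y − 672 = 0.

(−5, −19) and (12, 32)

From the line, y = 3x − 4. Substituting:
10x² − 70x − 600 = 0  ⟹  x² − 7x − 60 = 0
x = 12 or x = −5, giving (12, 32) and (−5, −19).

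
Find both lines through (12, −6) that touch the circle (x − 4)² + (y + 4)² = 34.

A line y − (−6) = m(x − (12)) is tangent when its distance from (4, −4) is √34:
[m·(−8) − (2)]² = 34(m² + 1)
15m² + 16m − 15 = 0, so m = −5/3 or m = 3/5.
Through (12, −6) these give 5x + 3y = 42 and 3x − 5y = 66.

5x + 3y = 42 and 3x − 5y = 66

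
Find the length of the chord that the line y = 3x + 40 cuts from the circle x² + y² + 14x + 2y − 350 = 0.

Substitute y = 3x + 40:
10x² + 260x + 1330 = 0  ⟹  x² + 26x + 133 = 0
x = −7 or x = −19, giving (−7, 19) and (−19, −17).
Chord length = distance between (−7, 19) and (−19, −17) = √1440 = 12√10.

12√10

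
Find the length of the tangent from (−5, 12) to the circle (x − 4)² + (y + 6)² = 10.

√395

The centre is (4, −6) and r = √10. The square of the distance from P to the centre is 81 + 324 = 405.
Power of the point: PT² = |PO|² − r² = 395, so PT = √395.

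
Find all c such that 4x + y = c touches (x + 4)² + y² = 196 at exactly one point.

The line touches the circle iff its distance from (−4, 0) is 14:
|4·(−4) + 1·0 − c| / √17 = 14
|c − (−16)| = 14√17.

c = −16 ± 14√17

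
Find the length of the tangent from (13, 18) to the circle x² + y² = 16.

3√53

With centre O = (0, 0), |OP|² = 493 and r² = 16.
Power of the point: PT² = |PO|² − r² = 477, so PT = 3√53.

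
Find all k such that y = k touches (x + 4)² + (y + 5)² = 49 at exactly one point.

k = −12 or k = 2

For a tangent, require d(centre, line) = r = 7.
|0·(−4) + 1·(−5) − k| / √1 = 7
|k − (−5)| = 7, so k = 2 or k = −12.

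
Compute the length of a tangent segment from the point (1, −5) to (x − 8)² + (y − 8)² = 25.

√193

Centre (8, 8), r² = 25. |PO|² = (−7)² + (−13)² = 218.
Power of the point: PT² = |PO|² − r² = 193, so PT = √193.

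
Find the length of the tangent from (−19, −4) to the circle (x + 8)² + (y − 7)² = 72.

The centre is (−8, 7) and r = 6√2. The square of the distance from P to the centre is 121 + 121 = 242.
By the tangent–radius right angle, tangent length = √(|PO|² − r²) = √170.

√170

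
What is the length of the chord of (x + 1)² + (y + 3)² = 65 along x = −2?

16

Centre (−1, −3), r² = 65. Perpendicular distance d from centre to line = |1| / √1 = 1.
Half the chord is √(r² − d²) = √(64), so the full chord is 16.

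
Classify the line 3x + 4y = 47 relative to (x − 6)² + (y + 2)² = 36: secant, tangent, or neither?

d² = (3·6 + 4·(−2) − (47))²/25 = 1369/25; r² = 36.
Since d² > r², the line lies outside the circle.

neither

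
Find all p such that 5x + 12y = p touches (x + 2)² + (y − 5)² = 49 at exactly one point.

p = −41 or p = 141

For a tangent, require d(centre, line) = r = 7.
|5·(−2) + 12·5 − p| / √169 = 7
|p − (50)| = 7·13, so p = 141 or p = −41.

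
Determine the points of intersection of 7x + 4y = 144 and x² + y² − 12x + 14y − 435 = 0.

From the line, y = (144 − 7x)/4. Substituting:
65x² − 2600x + 21840 = 0  ⟹  x² − 40x + 336 = 0
x = 28 or x = 12, giving (28, −13) and (12, 15).

(12, 15) and (28, −13)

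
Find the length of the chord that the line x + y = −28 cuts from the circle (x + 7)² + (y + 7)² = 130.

Substitute y = −x − 28:
2x² + 56x + 360 = 0  ⟹  x² + 28x + 180 = 0
x = −10 or x = −18, giving (−10, −18) and (−18, −10).
Chord length = distance between (−10, −18) and (−18, −10) = √128 = 8√2.

8√2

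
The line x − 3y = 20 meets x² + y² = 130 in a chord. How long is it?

Centre (0, 0), r² = 130. Perpendicular distance d from centre to line = |−20| / √10 = 20/√10.
Chord = 2√(r² − d²) = 2·√(90) = 6√10.

6√10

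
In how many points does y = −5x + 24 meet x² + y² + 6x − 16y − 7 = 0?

Centre (−3, 8), r² = 80. Distance² from centre to line = (−31)²/26 = 961/26.
Since d² < r², the line cuts the circle twice.

2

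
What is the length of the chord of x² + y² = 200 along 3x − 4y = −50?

20

Express y = (50 + 3x)/4 and substitute into the circle:
25x² + 300x − 700 = 0  ⟹  x² + 12x − 28 = 0
x = 2 or x = −14, giving (2, 14) and (−14, 2).
Chord length = distance between (2, 14) and (−14, 2) = √400 = 20.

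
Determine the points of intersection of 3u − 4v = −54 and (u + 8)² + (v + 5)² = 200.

(−22, −3) and (−6, 9)

From the line, v = (54 + 3u)/4. Substituting:
25u² + 700u + 3300 = 0  ⟹  u² + 28u + 132 = 0
u = −6 or u = −22, giving (−6, 9) and (−22, −3).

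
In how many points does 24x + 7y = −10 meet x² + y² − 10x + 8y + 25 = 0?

Substituting the line into the circle gives 625x² − 1354x + 765 = 0.
Δ = 1833316 − 1912500 = −79184.
No real roots: the line does not meet the circle.

0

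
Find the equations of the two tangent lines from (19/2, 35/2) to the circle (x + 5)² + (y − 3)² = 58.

3x − 7y = −94 and 7x − 3y = 14

Write the tangent as mx − y + (35/2 − m·(19/2)) = 0 and set its distance from the centre to √58:
[m·(−29/2) − (−29/2)]² = 58(m² + 1)
21m² − 58m + 21 = 0, so m = 3/7 or m = 7/3.
Through (19/2, 35/2) these give 3x − 7y = −94 and 7x − 3y = 14.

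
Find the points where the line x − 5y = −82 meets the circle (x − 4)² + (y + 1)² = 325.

(−2, 16) and (3, 17)

From the line, y = (82 + x)/5. Substituting:
26x² − 26x − 156 = 0  ⟹  x² − x − 6 = 0
x = 3 or x = −2, giving (3, 17) and (−2, 16).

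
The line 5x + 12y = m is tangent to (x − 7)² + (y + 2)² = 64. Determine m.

m = −93 or m = 115

The line touches the circle iff its distance from (7, −2) is 8:
|5·7 + 12·(−2) − m| / √169 = 8
|m − (11)| = 8·13, so m = 115 or m = −93.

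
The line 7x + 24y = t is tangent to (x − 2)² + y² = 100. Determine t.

Tangency holds when the distance from the centre (2, 0) to the line equals the radius 10:
|7·2 + 24·0 − t| / √625 = 10
|t − (14)| = 10·25, so t = 264 or t = −236.

t = −236 or t = 264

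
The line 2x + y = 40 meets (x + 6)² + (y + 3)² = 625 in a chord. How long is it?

4√5

The distance from (−6, −3) to the line is 55/√5, and r² = 625.
Half the chord is √(r² − d²) = √(20), so the full chord is 4√5.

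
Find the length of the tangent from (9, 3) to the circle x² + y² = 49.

√41

Centre (0, 0), r² = 49. |PO|² = (9)² + (3)² = 90.
Power of the point: PT² = |PO|² − r² = 41, so PT = √41.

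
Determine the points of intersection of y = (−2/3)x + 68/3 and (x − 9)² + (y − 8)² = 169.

Express y = (68 − 2x)/3 and substitute into the circle:
13x² − 338x + 1144 = 0  ⟹  x² − 26x + 88 = 0
x = 22 or x = 4, giving (22, 8) and (4, 20).

(4, 20) and (22, 8)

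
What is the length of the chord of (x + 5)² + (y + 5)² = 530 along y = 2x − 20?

The distance from (−5, −5) to the line is 25/√5, and r² = 530.
Half the chord is √(r² − d²) = √(405), so the full chord is 18√5.

18√5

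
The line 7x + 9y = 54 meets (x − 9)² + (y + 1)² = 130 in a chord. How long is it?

Substitute y = (54 − 7x)/9:
130x² − 2340x = 0  ⟹  x² − 18x = 0
x = 18 or x = 0, giving (18, −8) and (0, 6).
Chord length = distance between (18, −8) and (0, 6) = √520 = 2√130.

2√130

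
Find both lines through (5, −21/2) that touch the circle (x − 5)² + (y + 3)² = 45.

x − 2y = 26 and x + 2y = −16

Write the tangent as mx − y + (−21/2 − m·(5)) = 0 and set its distance from the centre to 3√5:
(0m − (15/2))² = 45(m² + 1)
4m² − 1 = 0, so m = 1/2 or m = −1/2.
Through (5, −21/2) these give x − 2y = 26 and x + 2y = −16.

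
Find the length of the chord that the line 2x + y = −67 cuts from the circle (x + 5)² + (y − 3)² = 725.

2√5

Substitute y = −2x − 67:
5x² + 290x + 4200 = 0  ⟹  x² + 58x + 840 = 0
x = −28 or x = −30, giving (−28, −11) and (−30, −7).
Chord length = distance between (−28, −11) and (−30, −7) = √20 = 2√5.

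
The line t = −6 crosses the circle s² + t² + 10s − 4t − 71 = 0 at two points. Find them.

Substitute t = −6:
s² + 10s − 11 = 0
s = 1 or s = −11, giving (1, −6) and (−11, −6).

(−11, −6) and (1, −6)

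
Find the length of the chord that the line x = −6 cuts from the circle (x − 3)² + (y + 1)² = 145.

16

Centre (3, −1), r² = 145. Perpendicular distance d from centre to line = |9| / √1 = 9.
Chord = 2√(r² − d²) = 2·√(64) = 16.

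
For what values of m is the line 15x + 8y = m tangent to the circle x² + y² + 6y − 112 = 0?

The line touches the circle iff its distance from (0, −3) is 11:
|15·0 + 8·(−3) − m| / √289 = 11
|m − (−24)| = 11·17, so m = 163 or m = −211.

m = −211 or m = 163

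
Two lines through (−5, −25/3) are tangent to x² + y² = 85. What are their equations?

Write the tangent as mx − y + (−25/3 − m·(−5)) = 0 and set its distance from the centre to √85:
(5m − (25/3))² = 85(m² + 1)
54m² + 75m + 14 = 0, so m = −7/6 or m = −2/9.
Through (−5, −25/3) these give 7x + 6y = −85 and 2x + 9y = −85.

7x + 6y = −85 and 2x + 9y = −85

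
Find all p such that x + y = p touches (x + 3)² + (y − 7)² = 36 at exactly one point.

p = 4 ± 6√2

For a tangent, require d(centre, line) = r = 6.
|1·(−3) + 1·7 − p| / √2 = 6
|p − (4)| = 6√2.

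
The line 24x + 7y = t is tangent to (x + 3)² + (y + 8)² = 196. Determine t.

t = −478 or t = 222

Tangency holds when the distance from the centre (−3, −8) to the line equals the radius 14:
|24·(−3) + 7·(−8) − t| / √625 = 14
|t − (−128)| = 14·25, so t = 222 or t = −478.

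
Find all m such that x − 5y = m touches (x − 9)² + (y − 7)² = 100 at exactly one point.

m = −26 ± 10√26

The line touches the circle iff its distance from (9, 7) is 10:
|1·9 − 5·7 − m| / √26 = 10
|m − (−26)| = 10√26.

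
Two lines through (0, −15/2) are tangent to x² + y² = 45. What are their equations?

x − 2y = 15 and x + 2y = −15

Let a tangent through (0, −15/2) have slope m. Its distance from (0, 0) must equal 3√5:
(0m − (15/2))² = 45(m² + 1)
4m² − 1 = 0, so m = 1/2 or m = −1/2.
Through (0, −15/2) these give x − 2y = 15 and x + 2y = −15.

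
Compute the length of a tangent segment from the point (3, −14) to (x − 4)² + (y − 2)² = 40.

√217

With centre O = (4, 2), |OP|² = 257 and r² = 40.
By the tangent–radius right angle, tangent length = √(|PO|² − r²) = √217.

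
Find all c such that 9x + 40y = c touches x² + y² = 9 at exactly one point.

c = −123 or c = 123

For a tangent, require d(centre, line) = r = 3.
|9·0 + 40·0 − c| / √1681 = 3
|c| = 3·41, so c = 123 or c = −123.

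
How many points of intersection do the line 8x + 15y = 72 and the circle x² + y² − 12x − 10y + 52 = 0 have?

Substituting the line into the circle gives 289x² − 2652x + 6084 = 0.
Discriminant = (−2652)² − 4·289·(6084) = 0.
A repeated root: the line is tangent.

1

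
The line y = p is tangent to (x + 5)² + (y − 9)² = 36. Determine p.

p = 3 or p = 15

Tangency holds when the distance from the centre (−5, 9) to the line equals the radius 6:
|0·(−5) + 1·9 − p| / √1 = 6
|p − (9)| = 6, so p = 15 or p = 3.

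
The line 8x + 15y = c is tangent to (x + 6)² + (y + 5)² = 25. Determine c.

c = −208 or c = −38

For a tangent, require d(centre, line) = r = 5.
|8·(−6) + 15·(−5) − c| / √289 = 5
|c − (−123)| = 5·17, so c = −38 or c = −208.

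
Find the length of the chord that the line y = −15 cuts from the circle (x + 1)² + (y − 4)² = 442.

18

The distance from (−1, 4) to the line is 19, and r² = 442.
Chord = 2√(r² − d²) = 2·√(81) = 18.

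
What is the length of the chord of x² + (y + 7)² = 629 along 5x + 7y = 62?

The distance from (0, −7) to the line is 111/√74, and r² = 629.
Half the chord is √(r² − d²) = √(925/2), so the full chord is 5√74.

5√74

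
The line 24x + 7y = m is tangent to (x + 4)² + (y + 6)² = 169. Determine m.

The line touches the circle iff its distance from (−4, −6) is 13:
|24·(−4) + 7·(−6) − m| / √625 = 13
|m − (−138)| = 13·25, so m = 187 or m = −463.

m = −463 or m = 187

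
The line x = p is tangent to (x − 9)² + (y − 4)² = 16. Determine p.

p = 5 or p = 13

The line touches the circle iff its distance from (9, 4) is 4:
|1·9 + 0·4 − p| / √1 = 4
|p − (9)| = 4, so p = 13 or p = 5.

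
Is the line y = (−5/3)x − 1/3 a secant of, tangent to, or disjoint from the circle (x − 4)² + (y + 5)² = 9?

secant

Centre (4, −5), r² = 9. Distance² from centre to line = (6)²/34 = 18/17.
Since d² < r², the line cuts the circle twice.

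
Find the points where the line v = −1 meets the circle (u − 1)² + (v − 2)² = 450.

Express v = −1 and substitute into the circle:
u² − 2u − 440 = 0
u = 22 or u = −20, giving (22, −1) and (−20, −1).

(−20, −1) and (22, −1)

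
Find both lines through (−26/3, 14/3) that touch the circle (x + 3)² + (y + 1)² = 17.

A line y − (14/3) = m(x − (−26/3)) is tangent when its distance from (−3, −1) is √17:
[m·(17/3) − (−17/3)]² = 17(m² + 1)
4m² + 17m + 4 = 0, so m = −4 or m = −1/4.
Through (−26/3, 14/3) these give 4x + y = −30 and x + 4y = 10.

4x + y = −30 and x + 4y = 10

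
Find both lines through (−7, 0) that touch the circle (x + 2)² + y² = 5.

Write the tangent as mx − y + (0 − m·(−7)) = 0 and set its distance from the centre to √5:
(5m − (0))² = 5(m² + 1)
4m² − 1 = 0, so m = 1/2 or m = −1/2.
Through (−7, 0) these give x − 2y = −7 and x + 2y = −7.

x − 2y = −7 and x + 2y = −7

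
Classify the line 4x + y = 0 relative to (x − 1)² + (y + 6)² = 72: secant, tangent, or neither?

d² = (4·1 + 1·(−6) − (0))²/17 = 4/17; r² = 72.
Since d² < r², the line cuts the circle twice.

secant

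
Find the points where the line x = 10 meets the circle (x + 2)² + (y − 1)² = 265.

(10, −10) and (10, 12)

The line gives x = 10. Substituting into the circle:
y² − 2y − 120 = 0
y = 12 or y = −10, giving (10, 12) and (10, −10).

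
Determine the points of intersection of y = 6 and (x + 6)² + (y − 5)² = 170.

Substitute y = 6:
x² + 12x − 133 = 0
x = 7 or x = −19, giving (7, 6) and (−19, 6).

(−19, 6) and (7, 6)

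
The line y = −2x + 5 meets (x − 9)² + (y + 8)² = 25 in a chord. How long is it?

4√5

The distance from (9, −8) to the line is 5/√5, and r² = 25.
Chord = 2√(r² − d²) = 2·√(20) = 4√5.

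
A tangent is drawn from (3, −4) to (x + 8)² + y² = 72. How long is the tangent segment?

√65

The centre is (−8, 0) and r = 6√2. The square of the distance from P to the centre is 121 + 16 = 137.
The tangent meets the radius at right angles, so tangent² = |PO|² − r² = 137 − 72 = 65.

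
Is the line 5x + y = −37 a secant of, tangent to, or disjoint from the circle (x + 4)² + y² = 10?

Centre (−4, 0), r² = 10. Distance² from centre to line = (17)²/26 = 289/26.
Since d² > r², the line lies outside the circle.

disjoint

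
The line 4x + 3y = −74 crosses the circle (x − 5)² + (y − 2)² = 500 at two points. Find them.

Substitute y = (−74 − 4x)/3:
25x² + 550x + 2125 = 0  ⟹  x² + 22x + 85 = 0
x = −5 or x = −17, giving (−5, −18) and (−17, −2).

(−17, −2) and (−5, −18)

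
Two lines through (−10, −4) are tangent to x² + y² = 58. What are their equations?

7x − 3y = −58 and 3x + 7y = −58

A line y − (−4) = m(x − (−10)) is tangent when its distance from (0, 0) is √58:
[m·(10) − (4)]² = 58(m² + 1)
21m² − 40m − 21 = 0, so m = 7/3 or m = −3/7.
With m = 7/3: 7x − 3y = −58. With m = −3/7: 3x + 7y = −58.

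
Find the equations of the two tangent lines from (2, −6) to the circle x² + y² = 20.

A line y − (−6) = m(x − (2)) is tangent when its distance from (0, 0) is 2√5:
[m·(−2) − (6)]² = 20(m² + 1)
2m² − 3m − 2 = 0, so m = 2 or m = −1/2.
With m = 2: 2x − y = 10. With m = −1/2: x + 2y = −10.

2x − y = 10 and x + 2y = −10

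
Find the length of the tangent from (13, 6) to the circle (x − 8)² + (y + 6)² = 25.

12

The centre is (8, −6) and r = 5. The square of the distance from P to the centre is 25 + 144 = 169.
By the tangent–radius right angle, tangent length = √(|PO|² − r²) = √144 = 12.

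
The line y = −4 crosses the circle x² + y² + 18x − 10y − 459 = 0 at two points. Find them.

Substitute y = −4:
x² + 18x − 403 = 0
x = 13 or x = −31, giving (13, −4) and (−31, −4).

(−31, −4) and (13, −4)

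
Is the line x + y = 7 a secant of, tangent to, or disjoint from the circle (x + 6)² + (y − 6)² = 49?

secant

d² = (1·(−6) + 1·6 − (7))²/2 = 49/2; r² = 49.
Since d² < r², the line cuts the circle twice.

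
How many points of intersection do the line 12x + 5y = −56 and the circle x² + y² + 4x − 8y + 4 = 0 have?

1

d² = (12·(−2) + 5·4 − (−56))²/169 = 16; r² = 16.
Since d² = r², the line is tangent.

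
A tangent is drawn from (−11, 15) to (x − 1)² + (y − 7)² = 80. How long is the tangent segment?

8√2

Centre (1, 7), r² = 80. |PO|² = (−12)² + (8)² = 208.
The tangent meets the radius at right angles, so tangent² = |PO|² − r² = 208 − 80 = 128.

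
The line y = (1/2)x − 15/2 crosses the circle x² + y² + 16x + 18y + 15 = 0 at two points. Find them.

(−17, −16) and (3, −6)

From the line, y = (−15 + x)/2. Substituting:
5x² + 70x − 255 = 0  ⟹  x² + 14x − 51 = 0
x = 3 or x = −17, giving (3, −6) and (−17, −16).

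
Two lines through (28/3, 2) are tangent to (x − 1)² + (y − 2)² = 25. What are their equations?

3x + 4y = 36 and 3x − 4y = 20

Write the tangent as mx − y + (2 − m·(28/3)) = 0 and set its distance from the centre to 5:
[m·(−25/3) − (0)]² = 25(m² + 1)
16m² − 9 = 0, so m = −3/4 or m = 3/4.
Through (28/3, 2) these give 3x + 4y = 36 and 3x − 4y = 20.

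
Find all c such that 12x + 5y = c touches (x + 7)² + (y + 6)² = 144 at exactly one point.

c = −270 or c = 42

The line touches the circle iff its distance from (−7, −6) is 12:
|12·(−7) + 5·(−6) − c| / √169 = 12
|c − (−114)| = 12·13, so c = 42 or c = −270.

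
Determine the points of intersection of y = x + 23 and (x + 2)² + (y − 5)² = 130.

Express y = x + 23 and substitute into the circle:
2x² + 40x + 198 = 0  ⟹  x² + 20x + 99 = 0
x = −9 or x = −11, giving (−9, 14) and (−11, 12).

(−11, 12) and (−9, 14)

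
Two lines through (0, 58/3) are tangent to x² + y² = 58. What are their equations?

Write the tangent as mx − y + (58/3 − m·(0)) = 0 and set its distance from the centre to √58:
(0m − (−58/3))² = 58(m² + 1)
9m² − 49 = 0, so m = −7/3 or m = 7/3.
With m = −7/3: 7x + 3y = 58. With m = 7/3: 7x − 3y = −58.

7x + 3y = 58 and 7x − 3y = −58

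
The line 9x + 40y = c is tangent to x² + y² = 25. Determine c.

c = −205 or c = 205

The line touches the circle iff its distance from (0, 0) is 5:
|9·0 + 40·0 − c| / √1681 = 5
|c| = 5·41, so c = 205 or c = −205.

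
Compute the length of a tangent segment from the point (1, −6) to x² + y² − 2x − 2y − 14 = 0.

With centre O = (1, 1), |OP|² = 49 and r² = 16.
By the tangent–radius right angle, tangent length = √(|PO|² − r²) = √33.

√33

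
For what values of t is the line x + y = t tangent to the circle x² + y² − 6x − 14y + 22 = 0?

t = 10 ± 6√2

Tangency holds when the distance from the centre (3, 7) to the line equals the radius 6:
|1·3 + 1·7 − t| / √2 = 6
|t − (10)| = 6√2.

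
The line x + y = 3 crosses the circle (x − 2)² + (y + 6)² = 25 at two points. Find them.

(5, −2) and (6, −3)

Express y = −x + 3 and substitute into the circle:
2x² − 22x + 60 = 0  ⟹  x² − 11x + 30 = 0
x = 6 or x = 5, giving (6, −3) and (5, −2).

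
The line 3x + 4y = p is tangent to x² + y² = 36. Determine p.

p = −30 or p = 30

Tangency holds when the distance from the centre (0, 0) to the line equals the radius 6:
|3·0 + 4·0 − p| / √25 = 6
|p| = 6·5, so p = 30 or p = −30.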